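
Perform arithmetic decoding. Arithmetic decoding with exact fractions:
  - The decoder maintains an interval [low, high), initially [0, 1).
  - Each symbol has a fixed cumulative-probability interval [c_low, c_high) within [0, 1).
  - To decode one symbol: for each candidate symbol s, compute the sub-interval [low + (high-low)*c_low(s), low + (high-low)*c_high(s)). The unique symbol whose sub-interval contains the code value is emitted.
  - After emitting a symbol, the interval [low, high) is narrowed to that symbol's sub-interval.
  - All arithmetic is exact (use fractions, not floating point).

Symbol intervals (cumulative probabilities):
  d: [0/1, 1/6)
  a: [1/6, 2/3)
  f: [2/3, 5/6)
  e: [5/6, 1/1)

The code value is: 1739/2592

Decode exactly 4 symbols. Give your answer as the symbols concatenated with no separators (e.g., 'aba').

Answer: fdde

Derivation:
Step 1: interval [0/1, 1/1), width = 1/1 - 0/1 = 1/1
  'd': [0/1 + 1/1*0/1, 0/1 + 1/1*1/6) = [0/1, 1/6)
  'a': [0/1 + 1/1*1/6, 0/1 + 1/1*2/3) = [1/6, 2/3)
  'f': [0/1 + 1/1*2/3, 0/1 + 1/1*5/6) = [2/3, 5/6) <- contains code 1739/2592
  'e': [0/1 + 1/1*5/6, 0/1 + 1/1*1/1) = [5/6, 1/1)
  emit 'f', narrow to [2/3, 5/6)
Step 2: interval [2/3, 5/6), width = 5/6 - 2/3 = 1/6
  'd': [2/3 + 1/6*0/1, 2/3 + 1/6*1/6) = [2/3, 25/36) <- contains code 1739/2592
  'a': [2/3 + 1/6*1/6, 2/3 + 1/6*2/3) = [25/36, 7/9)
  'f': [2/3 + 1/6*2/3, 2/3 + 1/6*5/6) = [7/9, 29/36)
  'e': [2/3 + 1/6*5/6, 2/3 + 1/6*1/1) = [29/36, 5/6)
  emit 'd', narrow to [2/3, 25/36)
Step 3: interval [2/3, 25/36), width = 25/36 - 2/3 = 1/36
  'd': [2/3 + 1/36*0/1, 2/3 + 1/36*1/6) = [2/3, 145/216) <- contains code 1739/2592
  'a': [2/3 + 1/36*1/6, 2/3 + 1/36*2/3) = [145/216, 37/54)
  'f': [2/3 + 1/36*2/3, 2/3 + 1/36*5/6) = [37/54, 149/216)
  'e': [2/3 + 1/36*5/6, 2/3 + 1/36*1/1) = [149/216, 25/36)
  emit 'd', narrow to [2/3, 145/216)
Step 4: interval [2/3, 145/216), width = 145/216 - 2/3 = 1/216
  'd': [2/3 + 1/216*0/1, 2/3 + 1/216*1/6) = [2/3, 865/1296)
  'a': [2/3 + 1/216*1/6, 2/3 + 1/216*2/3) = [865/1296, 217/324)
  'f': [2/3 + 1/216*2/3, 2/3 + 1/216*5/6) = [217/324, 869/1296)
  'e': [2/3 + 1/216*5/6, 2/3 + 1/216*1/1) = [869/1296, 145/216) <- contains code 1739/2592
  emit 'e', narrow to [869/1296, 145/216)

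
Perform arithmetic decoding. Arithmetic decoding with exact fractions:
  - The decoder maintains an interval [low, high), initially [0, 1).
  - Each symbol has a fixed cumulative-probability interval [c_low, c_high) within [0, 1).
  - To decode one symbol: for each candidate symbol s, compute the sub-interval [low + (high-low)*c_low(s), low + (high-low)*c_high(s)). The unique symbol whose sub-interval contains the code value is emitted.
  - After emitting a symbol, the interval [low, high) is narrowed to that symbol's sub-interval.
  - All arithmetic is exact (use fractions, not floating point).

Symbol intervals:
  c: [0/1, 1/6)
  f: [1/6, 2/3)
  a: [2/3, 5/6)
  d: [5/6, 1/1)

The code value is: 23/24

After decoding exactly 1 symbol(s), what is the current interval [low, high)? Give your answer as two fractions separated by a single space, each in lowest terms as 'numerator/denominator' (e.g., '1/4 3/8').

Answer: 5/6 1/1

Derivation:
Step 1: interval [0/1, 1/1), width = 1/1 - 0/1 = 1/1
  'c': [0/1 + 1/1*0/1, 0/1 + 1/1*1/6) = [0/1, 1/6)
  'f': [0/1 + 1/1*1/6, 0/1 + 1/1*2/3) = [1/6, 2/3)
  'a': [0/1 + 1/1*2/3, 0/1 + 1/1*5/6) = [2/3, 5/6)
  'd': [0/1 + 1/1*5/6, 0/1 + 1/1*1/1) = [5/6, 1/1) <- contains code 23/24
  emit 'd', narrow to [5/6, 1/1)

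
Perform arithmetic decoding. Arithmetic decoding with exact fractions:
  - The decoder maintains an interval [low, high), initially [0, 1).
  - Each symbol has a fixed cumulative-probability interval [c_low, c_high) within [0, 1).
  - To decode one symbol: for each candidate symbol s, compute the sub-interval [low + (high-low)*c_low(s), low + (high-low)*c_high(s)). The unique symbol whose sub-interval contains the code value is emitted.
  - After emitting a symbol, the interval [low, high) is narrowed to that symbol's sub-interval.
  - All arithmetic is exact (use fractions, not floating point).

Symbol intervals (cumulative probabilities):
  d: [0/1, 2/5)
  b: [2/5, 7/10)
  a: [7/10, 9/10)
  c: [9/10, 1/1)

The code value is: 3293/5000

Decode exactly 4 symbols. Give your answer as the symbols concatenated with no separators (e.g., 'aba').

Answer: baab

Derivation:
Step 1: interval [0/1, 1/1), width = 1/1 - 0/1 = 1/1
  'd': [0/1 + 1/1*0/1, 0/1 + 1/1*2/5) = [0/1, 2/5)
  'b': [0/1 + 1/1*2/5, 0/1 + 1/1*7/10) = [2/5, 7/10) <- contains code 3293/5000
  'a': [0/1 + 1/1*7/10, 0/1 + 1/1*9/10) = [7/10, 9/10)
  'c': [0/1 + 1/1*9/10, 0/1 + 1/1*1/1) = [9/10, 1/1)
  emit 'b', narrow to [2/5, 7/10)
Step 2: interval [2/5, 7/10), width = 7/10 - 2/5 = 3/10
  'd': [2/5 + 3/10*0/1, 2/5 + 3/10*2/5) = [2/5, 13/25)
  'b': [2/5 + 3/10*2/5, 2/5 + 3/10*7/10) = [13/25, 61/100)
  'a': [2/5 + 3/10*7/10, 2/5 + 3/10*9/10) = [61/100, 67/100) <- contains code 3293/5000
  'c': [2/5 + 3/10*9/10, 2/5 + 3/10*1/1) = [67/100, 7/10)
  emit 'a', narrow to [61/100, 67/100)
Step 3: interval [61/100, 67/100), width = 67/100 - 61/100 = 3/50
  'd': [61/100 + 3/50*0/1, 61/100 + 3/50*2/5) = [61/100, 317/500)
  'b': [61/100 + 3/50*2/5, 61/100 + 3/50*7/10) = [317/500, 163/250)
  'a': [61/100 + 3/50*7/10, 61/100 + 3/50*9/10) = [163/250, 83/125) <- contains code 3293/5000
  'c': [61/100 + 3/50*9/10, 61/100 + 3/50*1/1) = [83/125, 67/100)
  emit 'a', narrow to [163/250, 83/125)
Step 4: interval [163/250, 83/125), width = 83/125 - 163/250 = 3/250
  'd': [163/250 + 3/250*0/1, 163/250 + 3/250*2/5) = [163/250, 821/1250)
  'b': [163/250 + 3/250*2/5, 163/250 + 3/250*7/10) = [821/1250, 1651/2500) <- contains code 3293/5000
  'a': [163/250 + 3/250*7/10, 163/250 + 3/250*9/10) = [1651/2500, 1657/2500)
  'c': [163/250 + 3/250*9/10, 163/250 + 3/250*1/1) = [1657/2500, 83/125)
  emit 'b', narrow to [821/1250, 1651/2500)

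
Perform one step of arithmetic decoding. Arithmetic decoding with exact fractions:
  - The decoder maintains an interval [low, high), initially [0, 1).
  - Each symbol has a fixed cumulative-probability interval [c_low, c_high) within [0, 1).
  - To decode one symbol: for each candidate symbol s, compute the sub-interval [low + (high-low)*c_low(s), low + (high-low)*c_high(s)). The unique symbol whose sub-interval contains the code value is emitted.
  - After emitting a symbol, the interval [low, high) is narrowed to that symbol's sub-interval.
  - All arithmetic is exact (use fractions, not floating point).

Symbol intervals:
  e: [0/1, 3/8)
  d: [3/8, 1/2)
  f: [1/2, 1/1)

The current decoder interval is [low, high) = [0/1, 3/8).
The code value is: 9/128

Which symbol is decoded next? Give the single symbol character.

Interval width = high − low = 3/8 − 0/1 = 3/8
Scaled code = (code − low) / width = (9/128 − 0/1) / 3/8 = 3/16
  e: [0/1, 3/8) ← scaled code falls here ✓
  d: [3/8, 1/2) 
  f: [1/2, 1/1) 

Answer: e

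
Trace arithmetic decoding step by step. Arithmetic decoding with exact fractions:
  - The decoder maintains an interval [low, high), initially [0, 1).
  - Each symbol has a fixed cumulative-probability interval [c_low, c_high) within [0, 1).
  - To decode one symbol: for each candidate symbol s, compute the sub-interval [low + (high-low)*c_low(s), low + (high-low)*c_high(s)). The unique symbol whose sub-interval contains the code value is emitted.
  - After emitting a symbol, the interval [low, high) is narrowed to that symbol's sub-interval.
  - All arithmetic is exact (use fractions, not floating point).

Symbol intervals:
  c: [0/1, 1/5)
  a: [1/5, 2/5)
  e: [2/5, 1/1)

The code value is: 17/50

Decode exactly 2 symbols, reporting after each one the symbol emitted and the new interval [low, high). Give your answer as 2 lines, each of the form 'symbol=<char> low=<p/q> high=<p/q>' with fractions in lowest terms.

Answer: symbol=a low=1/5 high=2/5
symbol=e low=7/25 high=2/5

Derivation:
Step 1: interval [0/1, 1/1), width = 1/1 - 0/1 = 1/1
  'c': [0/1 + 1/1*0/1, 0/1 + 1/1*1/5) = [0/1, 1/5)
  'a': [0/1 + 1/1*1/5, 0/1 + 1/1*2/5) = [1/5, 2/5) <- contains code 17/50
  'e': [0/1 + 1/1*2/5, 0/1 + 1/1*1/1) = [2/5, 1/1)
  emit 'a', narrow to [1/5, 2/5)
Step 2: interval [1/5, 2/5), width = 2/5 - 1/5 = 1/5
  'c': [1/5 + 1/5*0/1, 1/5 + 1/5*1/5) = [1/5, 6/25)
  'a': [1/5 + 1/5*1/5, 1/5 + 1/5*2/5) = [6/25, 7/25)
  'e': [1/5 + 1/5*2/5, 1/5 + 1/5*1/1) = [7/25, 2/5) <- contains code 17/50
  emit 'e', narrow to [7/25, 2/5)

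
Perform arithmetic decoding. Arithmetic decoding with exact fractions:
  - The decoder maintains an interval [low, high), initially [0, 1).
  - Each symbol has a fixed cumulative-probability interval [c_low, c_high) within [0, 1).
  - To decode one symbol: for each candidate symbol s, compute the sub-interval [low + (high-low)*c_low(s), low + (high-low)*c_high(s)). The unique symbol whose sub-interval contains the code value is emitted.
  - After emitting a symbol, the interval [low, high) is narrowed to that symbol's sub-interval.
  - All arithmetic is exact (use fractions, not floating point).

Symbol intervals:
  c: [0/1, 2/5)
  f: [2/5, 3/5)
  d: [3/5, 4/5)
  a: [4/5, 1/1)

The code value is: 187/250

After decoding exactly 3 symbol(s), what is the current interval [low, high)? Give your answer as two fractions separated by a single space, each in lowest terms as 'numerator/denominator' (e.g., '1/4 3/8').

Step 1: interval [0/1, 1/1), width = 1/1 - 0/1 = 1/1
  'c': [0/1 + 1/1*0/1, 0/1 + 1/1*2/5) = [0/1, 2/5)
  'f': [0/1 + 1/1*2/5, 0/1 + 1/1*3/5) = [2/5, 3/5)
  'd': [0/1 + 1/1*3/5, 0/1 + 1/1*4/5) = [3/5, 4/5) <- contains code 187/250
  'a': [0/1 + 1/1*4/5, 0/1 + 1/1*1/1) = [4/5, 1/1)
  emit 'd', narrow to [3/5, 4/5)
Step 2: interval [3/5, 4/5), width = 4/5 - 3/5 = 1/5
  'c': [3/5 + 1/5*0/1, 3/5 + 1/5*2/5) = [3/5, 17/25)
  'f': [3/5 + 1/5*2/5, 3/5 + 1/5*3/5) = [17/25, 18/25)
  'd': [3/5 + 1/5*3/5, 3/5 + 1/5*4/5) = [18/25, 19/25) <- contains code 187/250
  'a': [3/5 + 1/5*4/5, 3/5 + 1/5*1/1) = [19/25, 4/5)
  emit 'd', narrow to [18/25, 19/25)
Step 3: interval [18/25, 19/25), width = 19/25 - 18/25 = 1/25
  'c': [18/25 + 1/25*0/1, 18/25 + 1/25*2/5) = [18/25, 92/125)
  'f': [18/25 + 1/25*2/5, 18/25 + 1/25*3/5) = [92/125, 93/125)
  'd': [18/25 + 1/25*3/5, 18/25 + 1/25*4/5) = [93/125, 94/125) <- contains code 187/250
  'a': [18/25 + 1/25*4/5, 18/25 + 1/25*1/1) = [94/125, 19/25)
  emit 'd', narrow to [93/125, 94/125)

Answer: 93/125 94/125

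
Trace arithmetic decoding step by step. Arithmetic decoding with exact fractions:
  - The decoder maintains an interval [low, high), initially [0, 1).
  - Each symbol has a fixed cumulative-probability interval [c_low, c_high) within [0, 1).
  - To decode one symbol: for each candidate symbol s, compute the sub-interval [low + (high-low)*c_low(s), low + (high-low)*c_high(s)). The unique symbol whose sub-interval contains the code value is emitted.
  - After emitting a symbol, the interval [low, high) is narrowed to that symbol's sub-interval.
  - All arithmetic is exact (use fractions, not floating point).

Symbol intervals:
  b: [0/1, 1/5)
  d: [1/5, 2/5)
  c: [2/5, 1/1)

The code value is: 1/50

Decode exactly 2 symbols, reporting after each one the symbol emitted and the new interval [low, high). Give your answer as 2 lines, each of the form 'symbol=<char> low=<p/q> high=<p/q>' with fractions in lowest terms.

Answer: symbol=b low=0/1 high=1/5
symbol=b low=0/1 high=1/25

Derivation:
Step 1: interval [0/1, 1/1), width = 1/1 - 0/1 = 1/1
  'b': [0/1 + 1/1*0/1, 0/1 + 1/1*1/5) = [0/1, 1/5) <- contains code 1/50
  'd': [0/1 + 1/1*1/5, 0/1 + 1/1*2/5) = [1/5, 2/5)
  'c': [0/1 + 1/1*2/5, 0/1 + 1/1*1/1) = [2/5, 1/1)
  emit 'b', narrow to [0/1, 1/5)
Step 2: interval [0/1, 1/5), width = 1/5 - 0/1 = 1/5
  'b': [0/1 + 1/5*0/1, 0/1 + 1/5*1/5) = [0/1, 1/25) <- contains code 1/50
  'd': [0/1 + 1/5*1/5, 0/1 + 1/5*2/5) = [1/25, 2/25)
  'c': [0/1 + 1/5*2/5, 0/1 + 1/5*1/1) = [2/25, 1/5)
  emit 'b', narrow to [0/1, 1/25)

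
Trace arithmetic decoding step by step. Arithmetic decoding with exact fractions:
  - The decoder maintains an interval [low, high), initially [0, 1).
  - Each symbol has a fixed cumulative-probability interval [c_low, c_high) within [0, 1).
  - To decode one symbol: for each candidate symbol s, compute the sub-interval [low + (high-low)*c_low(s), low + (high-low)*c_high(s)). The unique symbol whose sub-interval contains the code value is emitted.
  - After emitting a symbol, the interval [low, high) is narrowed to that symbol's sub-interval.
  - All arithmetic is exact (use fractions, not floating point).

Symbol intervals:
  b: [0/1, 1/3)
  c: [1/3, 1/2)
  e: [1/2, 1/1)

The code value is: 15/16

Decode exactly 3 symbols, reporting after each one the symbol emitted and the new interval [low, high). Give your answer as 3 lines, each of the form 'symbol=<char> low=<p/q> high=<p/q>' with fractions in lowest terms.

Step 1: interval [0/1, 1/1), width = 1/1 - 0/1 = 1/1
  'b': [0/1 + 1/1*0/1, 0/1 + 1/1*1/3) = [0/1, 1/3)
  'c': [0/1 + 1/1*1/3, 0/1 + 1/1*1/2) = [1/3, 1/2)
  'e': [0/1 + 1/1*1/2, 0/1 + 1/1*1/1) = [1/2, 1/1) <- contains code 15/16
  emit 'e', narrow to [1/2, 1/1)
Step 2: interval [1/2, 1/1), width = 1/1 - 1/2 = 1/2
  'b': [1/2 + 1/2*0/1, 1/2 + 1/2*1/3) = [1/2, 2/3)
  'c': [1/2 + 1/2*1/3, 1/2 + 1/2*1/2) = [2/3, 3/4)
  'e': [1/2 + 1/2*1/2, 1/2 + 1/2*1/1) = [3/4, 1/1) <- contains code 15/16
  emit 'e', narrow to [3/4, 1/1)
Step 3: interval [3/4, 1/1), width = 1/1 - 3/4 = 1/4
  'b': [3/4 + 1/4*0/1, 3/4 + 1/4*1/3) = [3/4, 5/6)
  'c': [3/4 + 1/4*1/3, 3/4 + 1/4*1/2) = [5/6, 7/8)
  'e': [3/4 + 1/4*1/2, 3/4 + 1/4*1/1) = [7/8, 1/1) <- contains code 15/16
  emit 'e', narrow to [7/8, 1/1)

Answer: symbol=e low=1/2 high=1/1
symbol=e low=3/4 high=1/1
symbol=e low=7/8 high=1/1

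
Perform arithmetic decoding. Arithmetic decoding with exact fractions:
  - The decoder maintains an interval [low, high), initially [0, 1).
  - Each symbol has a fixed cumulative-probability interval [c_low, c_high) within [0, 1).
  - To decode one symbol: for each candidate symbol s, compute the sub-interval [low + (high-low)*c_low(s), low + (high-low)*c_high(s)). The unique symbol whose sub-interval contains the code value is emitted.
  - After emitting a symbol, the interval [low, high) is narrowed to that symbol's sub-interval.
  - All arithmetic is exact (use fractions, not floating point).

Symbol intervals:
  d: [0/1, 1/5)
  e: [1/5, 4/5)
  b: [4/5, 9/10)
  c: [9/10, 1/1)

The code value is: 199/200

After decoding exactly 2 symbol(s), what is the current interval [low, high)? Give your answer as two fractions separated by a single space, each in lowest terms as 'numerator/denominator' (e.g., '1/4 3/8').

Step 1: interval [0/1, 1/1), width = 1/1 - 0/1 = 1/1
  'd': [0/1 + 1/1*0/1, 0/1 + 1/1*1/5) = [0/1, 1/5)
  'e': [0/1 + 1/1*1/5, 0/1 + 1/1*4/5) = [1/5, 4/5)
  'b': [0/1 + 1/1*4/5, 0/1 + 1/1*9/10) = [4/5, 9/10)
  'c': [0/1 + 1/1*9/10, 0/1 + 1/1*1/1) = [9/10, 1/1) <- contains code 199/200
  emit 'c', narrow to [9/10, 1/1)
Step 2: interval [9/10, 1/1), width = 1/1 - 9/10 = 1/10
  'd': [9/10 + 1/10*0/1, 9/10 + 1/10*1/5) = [9/10, 23/25)
  'e': [9/10 + 1/10*1/5, 9/10 + 1/10*4/5) = [23/25, 49/50)
  'b': [9/10 + 1/10*4/5, 9/10 + 1/10*9/10) = [49/50, 99/100)
  'c': [9/10 + 1/10*9/10, 9/10 + 1/10*1/1) = [99/100, 1/1) <- contains code 199/200
  emit 'c', narrow to [99/100, 1/1)

Answer: 99/100 1/1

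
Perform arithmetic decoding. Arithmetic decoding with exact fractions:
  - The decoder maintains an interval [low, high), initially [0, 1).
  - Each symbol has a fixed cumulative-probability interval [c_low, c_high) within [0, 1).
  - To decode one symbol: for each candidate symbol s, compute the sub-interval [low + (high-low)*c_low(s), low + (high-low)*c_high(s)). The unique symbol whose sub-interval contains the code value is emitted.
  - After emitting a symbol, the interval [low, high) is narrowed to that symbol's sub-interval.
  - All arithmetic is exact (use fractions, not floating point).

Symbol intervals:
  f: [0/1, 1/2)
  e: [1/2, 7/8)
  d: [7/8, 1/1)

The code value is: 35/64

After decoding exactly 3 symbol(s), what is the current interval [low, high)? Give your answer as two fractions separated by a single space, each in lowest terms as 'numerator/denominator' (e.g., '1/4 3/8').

Answer: 1/2 19/32

Derivation:
Step 1: interval [0/1, 1/1), width = 1/1 - 0/1 = 1/1
  'f': [0/1 + 1/1*0/1, 0/1 + 1/1*1/2) = [0/1, 1/2)
  'e': [0/1 + 1/1*1/2, 0/1 + 1/1*7/8) = [1/2, 7/8) <- contains code 35/64
  'd': [0/1 + 1/1*7/8, 0/1 + 1/1*1/1) = [7/8, 1/1)
  emit 'e', narrow to [1/2, 7/8)
Step 2: interval [1/2, 7/8), width = 7/8 - 1/2 = 3/8
  'f': [1/2 + 3/8*0/1, 1/2 + 3/8*1/2) = [1/2, 11/16) <- contains code 35/64
  'e': [1/2 + 3/8*1/2, 1/2 + 3/8*7/8) = [11/16, 53/64)
  'd': [1/2 + 3/8*7/8, 1/2 + 3/8*1/1) = [53/64, 7/8)
  emit 'f', narrow to [1/2, 11/16)
Step 3: interval [1/2, 11/16), width = 11/16 - 1/2 = 3/16
  'f': [1/2 + 3/16*0/1, 1/2 + 3/16*1/2) = [1/2, 19/32) <- contains code 35/64
  'e': [1/2 + 3/16*1/2, 1/2 + 3/16*7/8) = [19/32, 85/128)
  'd': [1/2 + 3/16*7/8, 1/2 + 3/16*1/1) = [85/128, 11/16)
  emit 'f', narrow to [1/2, 19/32)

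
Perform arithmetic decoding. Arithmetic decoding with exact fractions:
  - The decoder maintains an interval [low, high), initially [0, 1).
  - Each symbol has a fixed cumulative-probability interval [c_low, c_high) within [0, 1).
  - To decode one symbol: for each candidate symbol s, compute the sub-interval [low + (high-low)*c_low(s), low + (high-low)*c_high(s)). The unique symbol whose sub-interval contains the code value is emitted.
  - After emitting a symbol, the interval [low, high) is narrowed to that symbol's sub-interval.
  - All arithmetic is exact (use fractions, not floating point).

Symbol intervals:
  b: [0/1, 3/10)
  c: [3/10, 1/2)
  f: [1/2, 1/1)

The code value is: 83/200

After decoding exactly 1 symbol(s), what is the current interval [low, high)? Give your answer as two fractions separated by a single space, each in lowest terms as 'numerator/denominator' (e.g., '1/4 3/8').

Step 1: interval [0/1, 1/1), width = 1/1 - 0/1 = 1/1
  'b': [0/1 + 1/1*0/1, 0/1 + 1/1*3/10) = [0/1, 3/10)
  'c': [0/1 + 1/1*3/10, 0/1 + 1/1*1/2) = [3/10, 1/2) <- contains code 83/200
  'f': [0/1 + 1/1*1/2, 0/1 + 1/1*1/1) = [1/2, 1/1)
  emit 'c', narrow to [3/10, 1/2)

Answer: 3/10 1/2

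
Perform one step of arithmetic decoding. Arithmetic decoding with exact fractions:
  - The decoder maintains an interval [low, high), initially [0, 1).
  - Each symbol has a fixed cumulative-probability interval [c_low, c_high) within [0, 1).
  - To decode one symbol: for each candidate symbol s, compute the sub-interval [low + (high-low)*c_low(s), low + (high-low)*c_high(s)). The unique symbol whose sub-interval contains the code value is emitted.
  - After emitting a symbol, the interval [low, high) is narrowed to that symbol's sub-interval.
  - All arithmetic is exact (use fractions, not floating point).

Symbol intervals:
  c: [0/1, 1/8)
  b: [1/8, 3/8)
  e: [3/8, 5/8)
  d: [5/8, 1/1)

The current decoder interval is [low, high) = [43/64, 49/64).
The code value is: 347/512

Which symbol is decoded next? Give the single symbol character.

Interval width = high − low = 49/64 − 43/64 = 3/32
Scaled code = (code − low) / width = (347/512 − 43/64) / 3/32 = 1/16
  c: [0/1, 1/8) ← scaled code falls here ✓
  b: [1/8, 3/8) 
  e: [3/8, 5/8) 
  d: [5/8, 1/1) 

Answer: c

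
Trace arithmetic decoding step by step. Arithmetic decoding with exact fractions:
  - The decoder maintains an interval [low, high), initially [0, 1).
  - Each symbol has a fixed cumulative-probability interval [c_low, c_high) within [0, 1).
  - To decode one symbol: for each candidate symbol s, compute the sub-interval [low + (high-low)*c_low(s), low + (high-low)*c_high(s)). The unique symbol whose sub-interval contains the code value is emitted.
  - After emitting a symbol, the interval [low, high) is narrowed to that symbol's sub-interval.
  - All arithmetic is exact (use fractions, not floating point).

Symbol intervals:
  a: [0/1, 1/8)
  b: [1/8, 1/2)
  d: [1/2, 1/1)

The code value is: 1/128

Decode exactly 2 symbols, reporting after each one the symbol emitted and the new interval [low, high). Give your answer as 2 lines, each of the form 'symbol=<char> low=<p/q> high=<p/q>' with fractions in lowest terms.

Answer: symbol=a low=0/1 high=1/8
symbol=a low=0/1 high=1/64

Derivation:
Step 1: interval [0/1, 1/1), width = 1/1 - 0/1 = 1/1
  'a': [0/1 + 1/1*0/1, 0/1 + 1/1*1/8) = [0/1, 1/8) <- contains code 1/128
  'b': [0/1 + 1/1*1/8, 0/1 + 1/1*1/2) = [1/8, 1/2)
  'd': [0/1 + 1/1*1/2, 0/1 + 1/1*1/1) = [1/2, 1/1)
  emit 'a', narrow to [0/1, 1/8)
Step 2: interval [0/1, 1/8), width = 1/8 - 0/1 = 1/8
  'a': [0/1 + 1/8*0/1, 0/1 + 1/8*1/8) = [0/1, 1/64) <- contains code 1/128
  'b': [0/1 + 1/8*1/8, 0/1 + 1/8*1/2) = [1/64, 1/16)
  'd': [0/1 + 1/8*1/2, 0/1 + 1/8*1/1) = [1/16, 1/8)
  emit 'a', narrow to [0/1, 1/64)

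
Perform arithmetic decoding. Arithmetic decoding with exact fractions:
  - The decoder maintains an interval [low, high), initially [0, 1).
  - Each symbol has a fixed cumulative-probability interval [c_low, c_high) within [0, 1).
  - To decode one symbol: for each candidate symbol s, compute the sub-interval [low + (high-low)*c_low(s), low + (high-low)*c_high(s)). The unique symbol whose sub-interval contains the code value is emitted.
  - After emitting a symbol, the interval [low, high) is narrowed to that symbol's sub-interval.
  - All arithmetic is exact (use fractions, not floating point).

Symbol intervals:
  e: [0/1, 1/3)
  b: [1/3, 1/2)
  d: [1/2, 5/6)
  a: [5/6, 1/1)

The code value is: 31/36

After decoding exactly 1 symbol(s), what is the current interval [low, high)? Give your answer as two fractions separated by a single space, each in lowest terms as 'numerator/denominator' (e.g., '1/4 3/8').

Answer: 5/6 1/1

Derivation:
Step 1: interval [0/1, 1/1), width = 1/1 - 0/1 = 1/1
  'e': [0/1 + 1/1*0/1, 0/1 + 1/1*1/3) = [0/1, 1/3)
  'b': [0/1 + 1/1*1/3, 0/1 + 1/1*1/2) = [1/3, 1/2)
  'd': [0/1 + 1/1*1/2, 0/1 + 1/1*5/6) = [1/2, 5/6)
  'a': [0/1 + 1/1*5/6, 0/1 + 1/1*1/1) = [5/6, 1/1) <- contains code 31/36
  emit 'a', narrow to [5/6, 1/1)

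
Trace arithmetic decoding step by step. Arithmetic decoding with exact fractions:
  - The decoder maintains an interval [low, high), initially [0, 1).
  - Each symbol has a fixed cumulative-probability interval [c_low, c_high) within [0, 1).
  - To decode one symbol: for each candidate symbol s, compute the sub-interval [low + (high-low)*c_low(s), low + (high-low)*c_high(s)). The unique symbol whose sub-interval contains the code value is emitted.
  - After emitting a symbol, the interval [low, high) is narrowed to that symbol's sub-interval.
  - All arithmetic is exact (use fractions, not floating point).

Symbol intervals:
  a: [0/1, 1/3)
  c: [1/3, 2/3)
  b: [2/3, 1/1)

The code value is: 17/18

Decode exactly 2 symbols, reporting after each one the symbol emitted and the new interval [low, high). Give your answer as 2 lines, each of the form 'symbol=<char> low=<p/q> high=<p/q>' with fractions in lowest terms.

Step 1: interval [0/1, 1/1), width = 1/1 - 0/1 = 1/1
  'a': [0/1 + 1/1*0/1, 0/1 + 1/1*1/3) = [0/1, 1/3)
  'c': [0/1 + 1/1*1/3, 0/1 + 1/1*2/3) = [1/3, 2/3)
  'b': [0/1 + 1/1*2/3, 0/1 + 1/1*1/1) = [2/3, 1/1) <- contains code 17/18
  emit 'b', narrow to [2/3, 1/1)
Step 2: interval [2/3, 1/1), width = 1/1 - 2/3 = 1/3
  'a': [2/3 + 1/3*0/1, 2/3 + 1/3*1/3) = [2/3, 7/9)
  'c': [2/3 + 1/3*1/3, 2/3 + 1/3*2/3) = [7/9, 8/9)
  'b': [2/3 + 1/3*2/3, 2/3 + 1/3*1/1) = [8/9, 1/1) <- contains code 17/18
  emit 'b', narrow to [8/9, 1/1)

Answer: symbol=b low=2/3 high=1/1
symbol=b low=8/9 high=1/1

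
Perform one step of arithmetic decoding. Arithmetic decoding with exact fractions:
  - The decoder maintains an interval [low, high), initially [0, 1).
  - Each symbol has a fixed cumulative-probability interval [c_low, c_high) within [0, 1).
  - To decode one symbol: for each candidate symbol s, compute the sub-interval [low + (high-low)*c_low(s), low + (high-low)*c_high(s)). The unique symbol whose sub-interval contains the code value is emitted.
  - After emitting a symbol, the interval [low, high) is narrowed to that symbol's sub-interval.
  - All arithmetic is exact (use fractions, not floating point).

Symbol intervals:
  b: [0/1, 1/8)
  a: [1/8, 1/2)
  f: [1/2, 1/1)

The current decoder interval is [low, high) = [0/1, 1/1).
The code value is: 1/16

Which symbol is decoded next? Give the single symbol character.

Answer: b

Derivation:
Interval width = high − low = 1/1 − 0/1 = 1/1
Scaled code = (code − low) / width = (1/16 − 0/1) / 1/1 = 1/16
  b: [0/1, 1/8) ← scaled code falls here ✓
  a: [1/8, 1/2) 
  f: [1/2, 1/1) 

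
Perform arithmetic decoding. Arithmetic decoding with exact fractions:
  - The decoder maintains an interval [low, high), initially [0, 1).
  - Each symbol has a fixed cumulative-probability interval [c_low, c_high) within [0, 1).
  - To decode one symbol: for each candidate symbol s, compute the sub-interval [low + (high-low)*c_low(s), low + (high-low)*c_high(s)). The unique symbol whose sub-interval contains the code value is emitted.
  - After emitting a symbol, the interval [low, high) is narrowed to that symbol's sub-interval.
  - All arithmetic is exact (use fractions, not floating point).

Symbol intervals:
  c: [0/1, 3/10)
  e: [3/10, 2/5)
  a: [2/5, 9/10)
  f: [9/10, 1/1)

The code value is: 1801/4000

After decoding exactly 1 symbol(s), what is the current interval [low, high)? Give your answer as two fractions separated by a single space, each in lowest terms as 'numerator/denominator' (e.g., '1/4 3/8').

Answer: 2/5 9/10

Derivation:
Step 1: interval [0/1, 1/1), width = 1/1 - 0/1 = 1/1
  'c': [0/1 + 1/1*0/1, 0/1 + 1/1*3/10) = [0/1, 3/10)
  'e': [0/1 + 1/1*3/10, 0/1 + 1/1*2/5) = [3/10, 2/5)
  'a': [0/1 + 1/1*2/5, 0/1 + 1/1*9/10) = [2/5, 9/10) <- contains code 1801/4000
  'f': [0/1 + 1/1*9/10, 0/1 + 1/1*1/1) = [9/10, 1/1)
  emit 'a', narrow to [2/5, 9/10)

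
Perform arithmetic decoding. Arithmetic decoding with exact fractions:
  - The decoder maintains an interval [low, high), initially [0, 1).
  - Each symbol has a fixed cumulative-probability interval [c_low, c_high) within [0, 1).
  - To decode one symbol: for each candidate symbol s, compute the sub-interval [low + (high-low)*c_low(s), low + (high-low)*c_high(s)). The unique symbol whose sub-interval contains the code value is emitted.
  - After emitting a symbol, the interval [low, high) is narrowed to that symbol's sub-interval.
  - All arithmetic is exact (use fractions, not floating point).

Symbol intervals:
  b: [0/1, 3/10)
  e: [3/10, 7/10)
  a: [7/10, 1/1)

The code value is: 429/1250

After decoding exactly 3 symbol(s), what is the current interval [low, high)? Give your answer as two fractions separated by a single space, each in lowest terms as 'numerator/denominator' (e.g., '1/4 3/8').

Answer: 42/125 48/125

Derivation:
Step 1: interval [0/1, 1/1), width = 1/1 - 0/1 = 1/1
  'b': [0/1 + 1/1*0/1, 0/1 + 1/1*3/10) = [0/1, 3/10)
  'e': [0/1 + 1/1*3/10, 0/1 + 1/1*7/10) = [3/10, 7/10) <- contains code 429/1250
  'a': [0/1 + 1/1*7/10, 0/1 + 1/1*1/1) = [7/10, 1/1)
  emit 'e', narrow to [3/10, 7/10)
Step 2: interval [3/10, 7/10), width = 7/10 - 3/10 = 2/5
  'b': [3/10 + 2/5*0/1, 3/10 + 2/5*3/10) = [3/10, 21/50) <- contains code 429/1250
  'e': [3/10 + 2/5*3/10, 3/10 + 2/5*7/10) = [21/50, 29/50)
  'a': [3/10 + 2/5*7/10, 3/10 + 2/5*1/1) = [29/50, 7/10)
  emit 'b', narrow to [3/10, 21/50)
Step 3: interval [3/10, 21/50), width = 21/50 - 3/10 = 3/25
  'b': [3/10 + 3/25*0/1, 3/10 + 3/25*3/10) = [3/10, 42/125)
  'e': [3/10 + 3/25*3/10, 3/10 + 3/25*7/10) = [42/125, 48/125) <- contains code 429/1250
  'a': [3/10 + 3/25*7/10, 3/10 + 3/25*1/1) = [48/125, 21/50)
  emit 'e', narrow to [42/125, 48/125)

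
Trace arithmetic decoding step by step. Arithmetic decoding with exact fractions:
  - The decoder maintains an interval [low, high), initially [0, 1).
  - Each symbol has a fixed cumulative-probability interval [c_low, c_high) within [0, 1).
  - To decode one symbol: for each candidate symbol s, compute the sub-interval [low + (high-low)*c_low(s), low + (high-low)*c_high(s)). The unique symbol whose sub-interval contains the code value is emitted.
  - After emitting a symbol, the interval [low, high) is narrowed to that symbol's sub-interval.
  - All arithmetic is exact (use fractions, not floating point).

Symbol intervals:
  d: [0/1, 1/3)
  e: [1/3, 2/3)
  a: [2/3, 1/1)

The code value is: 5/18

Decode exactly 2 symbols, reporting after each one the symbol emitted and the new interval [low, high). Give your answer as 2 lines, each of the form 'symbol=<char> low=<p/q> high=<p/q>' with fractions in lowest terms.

Step 1: interval [0/1, 1/1), width = 1/1 - 0/1 = 1/1
  'd': [0/1 + 1/1*0/1, 0/1 + 1/1*1/3) = [0/1, 1/3) <- contains code 5/18
  'e': [0/1 + 1/1*1/3, 0/1 + 1/1*2/3) = [1/3, 2/3)
  'a': [0/1 + 1/1*2/3, 0/1 + 1/1*1/1) = [2/3, 1/1)
  emit 'd', narrow to [0/1, 1/3)
Step 2: interval [0/1, 1/3), width = 1/3 - 0/1 = 1/3
  'd': [0/1 + 1/3*0/1, 0/1 + 1/3*1/3) = [0/1, 1/9)
  'e': [0/1 + 1/3*1/3, 0/1 + 1/3*2/3) = [1/9, 2/9)
  'a': [0/1 + 1/3*2/3, 0/1 + 1/3*1/1) = [2/9, 1/3) <- contains code 5/18
  emit 'a', narrow to [2/9, 1/3)

Answer: symbol=d low=0/1 high=1/3
symbol=a low=2/9 high=1/3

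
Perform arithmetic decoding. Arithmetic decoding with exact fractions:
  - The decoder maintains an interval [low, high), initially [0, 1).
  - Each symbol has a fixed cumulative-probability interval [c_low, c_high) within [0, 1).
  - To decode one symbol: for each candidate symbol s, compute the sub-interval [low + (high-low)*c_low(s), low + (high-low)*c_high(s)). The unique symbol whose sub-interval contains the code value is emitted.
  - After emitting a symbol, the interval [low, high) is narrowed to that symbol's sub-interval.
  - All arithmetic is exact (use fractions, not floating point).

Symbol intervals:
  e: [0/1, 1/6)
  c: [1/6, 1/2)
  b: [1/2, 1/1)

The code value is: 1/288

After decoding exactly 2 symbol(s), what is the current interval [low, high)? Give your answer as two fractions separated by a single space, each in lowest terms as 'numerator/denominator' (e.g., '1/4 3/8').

Step 1: interval [0/1, 1/1), width = 1/1 - 0/1 = 1/1
  'e': [0/1 + 1/1*0/1, 0/1 + 1/1*1/6) = [0/1, 1/6) <- contains code 1/288
  'c': [0/1 + 1/1*1/6, 0/1 + 1/1*1/2) = [1/6, 1/2)
  'b': [0/1 + 1/1*1/2, 0/1 + 1/1*1/1) = [1/2, 1/1)
  emit 'e', narrow to [0/1, 1/6)
Step 2: interval [0/1, 1/6), width = 1/6 - 0/1 = 1/6
  'e': [0/1 + 1/6*0/1, 0/1 + 1/6*1/6) = [0/1, 1/36) <- contains code 1/288
  'c': [0/1 + 1/6*1/6, 0/1 + 1/6*1/2) = [1/36, 1/12)
  'b': [0/1 + 1/6*1/2, 0/1 + 1/6*1/1) = [1/12, 1/6)
  emit 'e', narrow to [0/1, 1/36)

Answer: 0/1 1/36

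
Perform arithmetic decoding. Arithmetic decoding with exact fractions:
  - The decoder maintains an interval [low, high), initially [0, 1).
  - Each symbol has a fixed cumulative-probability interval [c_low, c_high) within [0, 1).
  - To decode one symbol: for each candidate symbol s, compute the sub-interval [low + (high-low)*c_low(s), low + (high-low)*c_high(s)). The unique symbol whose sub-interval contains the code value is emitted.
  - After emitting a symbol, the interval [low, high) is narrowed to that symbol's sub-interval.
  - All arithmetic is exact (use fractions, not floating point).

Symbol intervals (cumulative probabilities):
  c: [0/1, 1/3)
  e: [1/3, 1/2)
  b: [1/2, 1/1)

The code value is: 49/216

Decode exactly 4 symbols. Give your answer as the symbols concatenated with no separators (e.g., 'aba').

Answer: cbec

Derivation:
Step 1: interval [0/1, 1/1), width = 1/1 - 0/1 = 1/1
  'c': [0/1 + 1/1*0/1, 0/1 + 1/1*1/3) = [0/1, 1/3) <- contains code 49/216
  'e': [0/1 + 1/1*1/3, 0/1 + 1/1*1/2) = [1/3, 1/2)
  'b': [0/1 + 1/1*1/2, 0/1 + 1/1*1/1) = [1/2, 1/1)
  emit 'c', narrow to [0/1, 1/3)
Step 2: interval [0/1, 1/3), width = 1/3 - 0/1 = 1/3
  'c': [0/1 + 1/3*0/1, 0/1 + 1/3*1/3) = [0/1, 1/9)
  'e': [0/1 + 1/3*1/3, 0/1 + 1/3*1/2) = [1/9, 1/6)
  'b': [0/1 + 1/3*1/2, 0/1 + 1/3*1/1) = [1/6, 1/3) <- contains code 49/216
  emit 'b', narrow to [1/6, 1/3)
Step 3: interval [1/6, 1/3), width = 1/3 - 1/6 = 1/6
  'c': [1/6 + 1/6*0/1, 1/6 + 1/6*1/3) = [1/6, 2/9)
  'e': [1/6 + 1/6*1/3, 1/6 + 1/6*1/2) = [2/9, 1/4) <- contains code 49/216
  'b': [1/6 + 1/6*1/2, 1/6 + 1/6*1/1) = [1/4, 1/3)
  emit 'e', narrow to [2/9, 1/4)
Step 4: interval [2/9, 1/4), width = 1/4 - 2/9 = 1/36
  'c': [2/9 + 1/36*0/1, 2/9 + 1/36*1/3) = [2/9, 25/108) <- contains code 49/216
  'e': [2/9 + 1/36*1/3, 2/9 + 1/36*1/2) = [25/108, 17/72)
  'b': [2/9 + 1/36*1/2, 2/9 + 1/36*1/1) = [17/72, 1/4)
  emit 'c', narrow to [2/9, 25/108)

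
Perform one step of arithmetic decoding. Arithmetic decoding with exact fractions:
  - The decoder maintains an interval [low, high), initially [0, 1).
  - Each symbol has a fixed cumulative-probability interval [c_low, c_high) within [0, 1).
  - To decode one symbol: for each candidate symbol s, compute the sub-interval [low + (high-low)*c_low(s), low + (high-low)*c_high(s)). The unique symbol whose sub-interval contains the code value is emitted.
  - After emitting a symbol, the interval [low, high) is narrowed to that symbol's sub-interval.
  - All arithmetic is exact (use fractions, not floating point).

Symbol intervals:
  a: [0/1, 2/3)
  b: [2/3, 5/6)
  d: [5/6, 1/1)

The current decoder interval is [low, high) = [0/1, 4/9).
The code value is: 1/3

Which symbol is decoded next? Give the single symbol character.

Interval width = high − low = 4/9 − 0/1 = 4/9
Scaled code = (code − low) / width = (1/3 − 0/1) / 4/9 = 3/4
  a: [0/1, 2/3) 
  b: [2/3, 5/6) ← scaled code falls here ✓
  d: [5/6, 1/1) 

Answer: b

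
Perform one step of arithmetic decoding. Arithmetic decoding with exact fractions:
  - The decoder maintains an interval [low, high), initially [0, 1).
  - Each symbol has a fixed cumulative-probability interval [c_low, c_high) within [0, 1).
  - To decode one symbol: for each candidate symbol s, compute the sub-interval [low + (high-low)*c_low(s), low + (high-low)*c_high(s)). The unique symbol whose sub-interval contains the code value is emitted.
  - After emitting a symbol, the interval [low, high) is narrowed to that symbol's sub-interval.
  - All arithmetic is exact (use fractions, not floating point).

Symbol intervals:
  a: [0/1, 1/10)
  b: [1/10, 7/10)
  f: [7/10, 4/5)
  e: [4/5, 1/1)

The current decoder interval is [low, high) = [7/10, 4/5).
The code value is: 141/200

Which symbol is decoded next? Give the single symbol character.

Answer: a

Derivation:
Interval width = high − low = 4/5 − 7/10 = 1/10
Scaled code = (code − low) / width = (141/200 − 7/10) / 1/10 = 1/20
  a: [0/1, 1/10) ← scaled code falls here ✓
  b: [1/10, 7/10) 
  f: [7/10, 4/5) 
  e: [4/5, 1/1) 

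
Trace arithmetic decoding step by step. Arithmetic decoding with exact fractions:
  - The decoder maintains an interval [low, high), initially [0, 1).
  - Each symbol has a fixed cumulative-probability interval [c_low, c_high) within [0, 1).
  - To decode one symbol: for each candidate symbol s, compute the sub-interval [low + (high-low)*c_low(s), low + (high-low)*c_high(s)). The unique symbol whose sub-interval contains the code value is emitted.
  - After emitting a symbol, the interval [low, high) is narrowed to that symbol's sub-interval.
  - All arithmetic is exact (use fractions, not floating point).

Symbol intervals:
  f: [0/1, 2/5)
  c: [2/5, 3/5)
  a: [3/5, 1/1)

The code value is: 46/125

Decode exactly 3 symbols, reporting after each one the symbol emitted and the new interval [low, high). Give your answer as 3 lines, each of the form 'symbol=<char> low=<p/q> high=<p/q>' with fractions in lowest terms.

Step 1: interval [0/1, 1/1), width = 1/1 - 0/1 = 1/1
  'f': [0/1 + 1/1*0/1, 0/1 + 1/1*2/5) = [0/1, 2/5) <- contains code 46/125
  'c': [0/1 + 1/1*2/5, 0/1 + 1/1*3/5) = [2/5, 3/5)
  'a': [0/1 + 1/1*3/5, 0/1 + 1/1*1/1) = [3/5, 1/1)
  emit 'f', narrow to [0/1, 2/5)
Step 2: interval [0/1, 2/5), width = 2/5 - 0/1 = 2/5
  'f': [0/1 + 2/5*0/1, 0/1 + 2/5*2/5) = [0/1, 4/25)
  'c': [0/1 + 2/5*2/5, 0/1 + 2/5*3/5) = [4/25, 6/25)
  'a': [0/1 + 2/5*3/5, 0/1 + 2/5*1/1) = [6/25, 2/5) <- contains code 46/125
  emit 'a', narrow to [6/25, 2/5)
Step 3: interval [6/25, 2/5), width = 2/5 - 6/25 = 4/25
  'f': [6/25 + 4/25*0/1, 6/25 + 4/25*2/5) = [6/25, 38/125)
  'c': [6/25 + 4/25*2/5, 6/25 + 4/25*3/5) = [38/125, 42/125)
  'a': [6/25 + 4/25*3/5, 6/25 + 4/25*1/1) = [42/125, 2/5) <- contains code 46/125
  emit 'a', narrow to [42/125, 2/5)

Answer: symbol=f low=0/1 high=2/5
symbol=a low=6/25 high=2/5
symbol=a low=42/125 high=2/5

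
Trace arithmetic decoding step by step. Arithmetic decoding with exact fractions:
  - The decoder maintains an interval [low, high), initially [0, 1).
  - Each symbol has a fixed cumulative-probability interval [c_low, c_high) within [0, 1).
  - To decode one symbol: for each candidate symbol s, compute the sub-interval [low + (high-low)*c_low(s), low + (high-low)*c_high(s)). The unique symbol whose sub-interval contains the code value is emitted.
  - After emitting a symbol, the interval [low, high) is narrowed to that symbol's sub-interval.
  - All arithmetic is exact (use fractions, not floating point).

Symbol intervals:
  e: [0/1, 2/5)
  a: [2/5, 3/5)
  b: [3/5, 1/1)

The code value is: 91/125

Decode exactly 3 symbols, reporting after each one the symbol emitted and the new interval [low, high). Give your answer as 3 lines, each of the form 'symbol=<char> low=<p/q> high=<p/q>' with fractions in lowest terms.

Answer: symbol=b low=3/5 high=1/1
symbol=e low=3/5 high=19/25
symbol=b low=87/125 high=19/25

Derivation:
Step 1: interval [0/1, 1/1), width = 1/1 - 0/1 = 1/1
  'e': [0/1 + 1/1*0/1, 0/1 + 1/1*2/5) = [0/1, 2/5)
  'a': [0/1 + 1/1*2/5, 0/1 + 1/1*3/5) = [2/5, 3/5)
  'b': [0/1 + 1/1*3/5, 0/1 + 1/1*1/1) = [3/5, 1/1) <- contains code 91/125
  emit 'b', narrow to [3/5, 1/1)
Step 2: interval [3/5, 1/1), width = 1/1 - 3/5 = 2/5
  'e': [3/5 + 2/5*0/1, 3/5 + 2/5*2/5) = [3/5, 19/25) <- contains code 91/125
  'a': [3/5 + 2/5*2/5, 3/5 + 2/5*3/5) = [19/25, 21/25)
  'b': [3/5 + 2/5*3/5, 3/5 + 2/5*1/1) = [21/25, 1/1)
  emit 'e', narrow to [3/5, 19/25)
Step 3: interval [3/5, 19/25), width = 19/25 - 3/5 = 4/25
  'e': [3/5 + 4/25*0/1, 3/5 + 4/25*2/5) = [3/5, 83/125)
  'a': [3/5 + 4/25*2/5, 3/5 + 4/25*3/5) = [83/125, 87/125)
  'b': [3/5 + 4/25*3/5, 3/5 + 4/25*1/1) = [87/125, 19/25) <- contains code 91/125
  emit 'b', narrow to [87/125, 19/25)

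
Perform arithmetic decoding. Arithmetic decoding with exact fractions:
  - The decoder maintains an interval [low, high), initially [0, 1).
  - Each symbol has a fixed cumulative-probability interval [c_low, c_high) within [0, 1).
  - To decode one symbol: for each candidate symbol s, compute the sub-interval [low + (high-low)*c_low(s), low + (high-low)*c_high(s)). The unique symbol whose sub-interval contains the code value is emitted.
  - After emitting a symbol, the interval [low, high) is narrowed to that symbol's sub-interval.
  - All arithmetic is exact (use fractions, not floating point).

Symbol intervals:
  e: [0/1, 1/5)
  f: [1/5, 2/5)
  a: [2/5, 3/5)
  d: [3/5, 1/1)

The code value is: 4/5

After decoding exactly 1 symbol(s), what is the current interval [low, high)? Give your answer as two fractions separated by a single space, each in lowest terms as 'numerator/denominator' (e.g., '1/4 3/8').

Step 1: interval [0/1, 1/1), width = 1/1 - 0/1 = 1/1
  'e': [0/1 + 1/1*0/1, 0/1 + 1/1*1/5) = [0/1, 1/5)
  'f': [0/1 + 1/1*1/5, 0/1 + 1/1*2/5) = [1/5, 2/5)
  'a': [0/1 + 1/1*2/5, 0/1 + 1/1*3/5) = [2/5, 3/5)
  'd': [0/1 + 1/1*3/5, 0/1 + 1/1*1/1) = [3/5, 1/1) <- contains code 4/5
  emit 'd', narrow to [3/5, 1/1)

Answer: 3/5 1/1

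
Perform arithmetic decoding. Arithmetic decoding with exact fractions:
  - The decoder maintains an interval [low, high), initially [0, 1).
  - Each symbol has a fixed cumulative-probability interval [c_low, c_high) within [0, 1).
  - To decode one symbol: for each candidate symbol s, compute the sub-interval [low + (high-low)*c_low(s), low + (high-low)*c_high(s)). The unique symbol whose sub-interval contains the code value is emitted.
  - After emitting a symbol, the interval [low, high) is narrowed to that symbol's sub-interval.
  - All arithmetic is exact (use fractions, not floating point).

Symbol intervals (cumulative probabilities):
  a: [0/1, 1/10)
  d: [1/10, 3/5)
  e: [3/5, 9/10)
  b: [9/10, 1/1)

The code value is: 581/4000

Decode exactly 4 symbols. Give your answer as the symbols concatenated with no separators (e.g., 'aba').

Step 1: interval [0/1, 1/1), width = 1/1 - 0/1 = 1/1
  'a': [0/1 + 1/1*0/1, 0/1 + 1/1*1/10) = [0/1, 1/10)
  'd': [0/1 + 1/1*1/10, 0/1 + 1/1*3/5) = [1/10, 3/5) <- contains code 581/4000
  'e': [0/1 + 1/1*3/5, 0/1 + 1/1*9/10) = [3/5, 9/10)
  'b': [0/1 + 1/1*9/10, 0/1 + 1/1*1/1) = [9/10, 1/1)
  emit 'd', narrow to [1/10, 3/5)
Step 2: interval [1/10, 3/5), width = 3/5 - 1/10 = 1/2
  'a': [1/10 + 1/2*0/1, 1/10 + 1/2*1/10) = [1/10, 3/20) <- contains code 581/4000
  'd': [1/10 + 1/2*1/10, 1/10 + 1/2*3/5) = [3/20, 2/5)
  'e': [1/10 + 1/2*3/5, 1/10 + 1/2*9/10) = [2/5, 11/20)
  'b': [1/10 + 1/2*9/10, 1/10 + 1/2*1/1) = [11/20, 3/5)
  emit 'a', narrow to [1/10, 3/20)
Step 3: interval [1/10, 3/20), width = 3/20 - 1/10 = 1/20
  'a': [1/10 + 1/20*0/1, 1/10 + 1/20*1/10) = [1/10, 21/200)
  'd': [1/10 + 1/20*1/10, 1/10 + 1/20*3/5) = [21/200, 13/100)
  'e': [1/10 + 1/20*3/5, 1/10 + 1/20*9/10) = [13/100, 29/200)
  'b': [1/10 + 1/20*9/10, 1/10 + 1/20*1/1) = [29/200, 3/20) <- contains code 581/4000
  emit 'b', narrow to [29/200, 3/20)
Step 4: interval [29/200, 3/20), width = 3/20 - 29/200 = 1/200
  'a': [29/200 + 1/200*0/1, 29/200 + 1/200*1/10) = [29/200, 291/2000) <- contains code 581/4000
  'd': [29/200 + 1/200*1/10, 29/200 + 1/200*3/5) = [291/2000, 37/250)
  'e': [29/200 + 1/200*3/5, 29/200 + 1/200*9/10) = [37/250, 299/2000)
  'b': [29/200 + 1/200*9/10, 29/200 + 1/200*1/1) = [299/2000, 3/20)
  emit 'a', narrow to [29/200, 291/2000)

Answer: daba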